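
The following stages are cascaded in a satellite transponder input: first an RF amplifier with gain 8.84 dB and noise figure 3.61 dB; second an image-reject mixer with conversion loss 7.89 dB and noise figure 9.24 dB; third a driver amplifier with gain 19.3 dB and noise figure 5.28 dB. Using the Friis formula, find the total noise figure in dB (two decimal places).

Convert to linear (a loss of L dB is a gain of −L dB): F_i = 10^(NF_i/10), G_i = 10^(G_i,dB/10)
  Stage 1: F_1 = 10^(3.61/10) = 2.296, G_1 = 10^(8.84/10) = 7.656
  Stage 2: F_2 = 10^(9.24/10) = 8.395, G_2 = 10^(−7.89/10) = 0.1626
  Stage 3: F_3 = 10^(5.28/10) = 3.373, G_3 = 10^(19.3/10) = 85.11
Friis cascade:
  F = 2.296 + (8.395 − 1)/7.656 + (3.373 − 1)/1.245 = 5.169
NF = 10 log₁₀(5.169) = 7.13 dB

7.13 dB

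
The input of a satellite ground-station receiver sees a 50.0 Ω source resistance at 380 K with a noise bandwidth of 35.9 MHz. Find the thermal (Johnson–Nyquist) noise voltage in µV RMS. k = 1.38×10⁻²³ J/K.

V_n = √(4kTRB)
4kTRB = 4 × 1.38×10⁻²³ × 380 × 5.00×10¹ × 3.59×10⁷ = 3.77×10⁻¹¹ V²
V_n = √(3.77×10⁻¹¹) = 6.14×10⁻⁶ V = 6.14 µV

6.14 µV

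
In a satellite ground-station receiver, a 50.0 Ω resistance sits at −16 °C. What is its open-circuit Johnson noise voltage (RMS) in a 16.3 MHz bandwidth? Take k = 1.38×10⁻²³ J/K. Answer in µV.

3.40 µV

T = −16 °C + 273.15 = 257.15 K
V_n = √(4kTRB)
4kTRB = 4 × 1.38×10⁻²³ × 257.15 × 5.00×10¹ × 1.63×10⁷ = 1.16×10⁻¹¹ V²
V_n = √(1.16×10⁻¹¹) = 3.40×10⁻⁶ V = 3.40 µV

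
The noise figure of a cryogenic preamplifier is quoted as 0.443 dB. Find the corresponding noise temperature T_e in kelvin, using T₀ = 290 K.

F = 10^(0.443/10) = 1.10739
T_e = (F − 1)·T₀ = (1.10739 − 1) × 290 = 31.1 K

31.1 K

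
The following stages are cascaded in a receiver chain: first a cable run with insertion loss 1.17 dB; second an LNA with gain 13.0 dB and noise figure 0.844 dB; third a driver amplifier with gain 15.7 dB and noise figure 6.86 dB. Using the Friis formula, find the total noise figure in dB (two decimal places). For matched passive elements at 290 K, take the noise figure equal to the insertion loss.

2.65 dB

Convert to linear (a loss of L dB is a gain of −L dB): F_i = 10^(NF_i/10), G_i = 10^(G_i,dB/10)
  Stage 1: F_1 = 10^(1.17/10) = 1.309, G_1 = 10^(−1.17/10) = 0.7638
  Stage 2: F_2 = 10^(0.844/10) = 1.215, G_2 = 10^(13.0/10) = 19.95
  Stage 3: F_3 = 10^(6.86/10) = 4.853, G_3 = 10^(15.7/10) = 37.15
Friis cascade:
  F = 1.309 + (1.215 − 1)/0.7638 + (4.853 − 1)/15.24 = 1.843
NF = 10 log₁₀(1.843) = 2.65 dB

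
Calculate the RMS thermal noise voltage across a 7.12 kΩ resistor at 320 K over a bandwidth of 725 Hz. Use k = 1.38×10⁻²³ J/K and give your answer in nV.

V_n = √(4kTRB)
4kTRB = 4 × 1.38×10⁻²³ × 320 × 7.12×10³ × 7.25×10² = 9.12×10⁻¹⁴ V²
V_n = √(9.12×10⁻¹⁴) = 3.02×10⁻⁷ V = 302 nV

302 nV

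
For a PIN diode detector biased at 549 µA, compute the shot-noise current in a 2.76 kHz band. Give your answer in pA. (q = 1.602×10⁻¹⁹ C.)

I_n = √(2qI·B)
2qI·B = 2 × 1.602×10⁻¹⁹ × 5.49×10⁻⁴ × 2.76×10³ = 4.85×10⁻¹⁹ A²
I_n = √(4.85×10⁻¹⁹) = 6.97×10⁻¹⁰ A = 697 pA

697 pA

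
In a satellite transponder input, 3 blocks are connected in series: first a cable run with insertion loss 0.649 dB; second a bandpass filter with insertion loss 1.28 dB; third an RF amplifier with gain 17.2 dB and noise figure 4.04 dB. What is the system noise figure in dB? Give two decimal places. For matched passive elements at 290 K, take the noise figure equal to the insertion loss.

5.97 dB

Convert to linear (a loss of L dB is a gain of −L dB): F_i = 10^(NF_i/10), G_i = 10^(G_i,dB/10)
  Stage 1: F_1 = 10^(0.649/10) = 1.161, G_1 = 10^(−0.649/10) = 0.8612
  Stage 2: F_2 = 10^(1.28/10) = 1.343, G_2 = 10^(−1.28/10) = 0.7447
  Stage 3: F_3 = 10^(4.04/10) = 2.535, G_3 = 10^(17.2/10) = 52.48
Friis cascade:
  F = 1.161 + (1.343 − 1)/0.8612 + (2.535 − 1)/0.6414 = 3.953
NF = 10 log₁₀(3.953) = 5.97 dB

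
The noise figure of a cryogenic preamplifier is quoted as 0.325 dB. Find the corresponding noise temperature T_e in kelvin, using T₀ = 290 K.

F = 10^(0.325/10) = 1.07771
T_e = (F − 1)·T₀ = (1.07771 − 1) × 290 = 22.5 K

22.5 K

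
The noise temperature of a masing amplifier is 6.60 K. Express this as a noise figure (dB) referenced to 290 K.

0.098 dB

F = 1 + T_e/T₀ = 1 + 6.60/290 = 1.02276
NF = 10 log₁₀(1.02276) = 0.098 dB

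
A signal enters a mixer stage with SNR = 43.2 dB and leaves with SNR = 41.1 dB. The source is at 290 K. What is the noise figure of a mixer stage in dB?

2.1 dB

NF (dB) = SNR_in(dB) − SNR_out(dB) when the source is at T₀
NF = 43.2 − 41.1 = 2.1 dB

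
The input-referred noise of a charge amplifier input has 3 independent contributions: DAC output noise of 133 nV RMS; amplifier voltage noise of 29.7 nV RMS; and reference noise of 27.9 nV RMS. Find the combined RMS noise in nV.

139 nV

Uncorrelated sources add in power (mean-square): V_tot = √(ΣV_i²)
V_tot = √[(1.33×10⁻⁷)² + (2.97×10⁻⁸)² + (2.79×10⁻⁸)²] = 1.39×10⁻⁷ V = 139 nV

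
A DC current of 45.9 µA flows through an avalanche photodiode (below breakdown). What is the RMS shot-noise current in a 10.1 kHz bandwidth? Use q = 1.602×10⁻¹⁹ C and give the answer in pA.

385 pA

I_n = √(2qI·B)
2qI·B = 2 × 1.602×10⁻¹⁹ × 4.59×10⁻⁵ × 1.01×10⁴ = 1.49×10⁻¹⁹ A²
I_n = √(1.49×10⁻¹⁹) = 3.85×10⁻¹⁰ A = 385 pA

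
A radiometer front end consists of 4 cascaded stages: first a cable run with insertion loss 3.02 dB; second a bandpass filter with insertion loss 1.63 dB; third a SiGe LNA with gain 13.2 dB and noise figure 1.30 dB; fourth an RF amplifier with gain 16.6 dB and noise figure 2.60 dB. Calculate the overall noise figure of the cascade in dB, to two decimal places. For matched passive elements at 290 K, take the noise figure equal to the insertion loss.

Convert to linear (a loss of L dB is a gain of −L dB): F_i = 10^(NF_i/10), G_i = 10^(G_i,dB/10)
  Stage 1: F_1 = 10^(3.02/10) = 2.004, G_1 = 10^(−3.02/10) = 0.4989
  Stage 2: F_2 = 10^(1.63/10) = 1.455, G_2 = 10^(−1.63/10) = 0.6871
  Stage 3: F_3 = 10^(1.30/10) = 1.349, G_3 = 10^(13.2/10) = 20.89
  Stage 4: F_4 = 10^(2.60/10) = 1.820, G_4 = 10^(16.6/10) = 45.71
Friis cascade:
  F = 2.004 + (1.455 − 1)/0.4989 + (1.349 − 1)/0.3428 + (1.820 − 1)/7.161 = 4.050
NF = 10 log₁₀(4.050) = 6.07 dB

6.07 dB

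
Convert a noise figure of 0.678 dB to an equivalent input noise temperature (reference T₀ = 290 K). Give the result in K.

49.0 K

F = 10^(0.678/10) = 1.16896
T_e = (F − 1)·T₀ = (1.16896 − 1) × 290 = 49.0 K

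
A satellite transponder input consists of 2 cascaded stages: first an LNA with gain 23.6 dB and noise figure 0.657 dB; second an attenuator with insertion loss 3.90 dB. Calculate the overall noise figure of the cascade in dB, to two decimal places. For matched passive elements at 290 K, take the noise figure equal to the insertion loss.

0.68 dB

Convert to linear (a loss of L dB is a gain of −L dB): F_i = 10^(NF_i/10), G_i = 10^(G_i,dB/10)
  Stage 1: F_1 = 10^(0.657/10) = 1.163, G_1 = 10^(23.6/10) = 229.1
  Stage 2: F_2 = 10^(3.90/10) = 2.455, G_2 = 10^(−3.90/10) = 0.4074
Friis cascade:
  F = 1.163 + (2.455 − 1)/229.1 = 1.170
NF = 10 log₁₀(1.170) = 0.68 dB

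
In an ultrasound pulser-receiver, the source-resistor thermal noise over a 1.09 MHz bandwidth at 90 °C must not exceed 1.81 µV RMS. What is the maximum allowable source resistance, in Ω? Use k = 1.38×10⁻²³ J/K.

150 Ω

T = 90 °C + 273.15 = 363.15 K
Johnson–Nyquist: V_n = √(4kTRB) ⇒ R = V_n² / (4kTB)
4kTB = 4 × 1.38×10⁻²³ × 363.15 × 1.09×10⁶ = 2.19×10⁻¹⁴
R = (1.81×10⁻⁶)² / 2.19×10⁻¹⁴ = 1.50×10² Ω = 150 Ω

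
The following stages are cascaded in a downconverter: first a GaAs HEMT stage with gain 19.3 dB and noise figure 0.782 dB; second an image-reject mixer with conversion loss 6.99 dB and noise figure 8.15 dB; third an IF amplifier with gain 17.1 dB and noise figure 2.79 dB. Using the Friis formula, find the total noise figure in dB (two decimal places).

Convert to linear (a loss of L dB is a gain of −L dB): F_i = 10^(NF_i/10), G_i = 10^(G_i,dB/10)
  Stage 1: F_1 = 10^(0.782/10) = 1.197, G_1 = 10^(19.3/10) = 85.11
  Stage 2: F_2 = 10^(8.15/10) = 6.531, G_2 = 10^(−6.99/10) = 0.2000
  Stage 3: F_3 = 10^(2.79/10) = 1.901, G_3 = 10^(17.1/10) = 51.29
Friis cascade:
  F = 1.197 + (6.531 − 1)/85.11 + (1.901 − 1)/17.02 = 1.315
NF = 10 log₁₀(1.315) = 1.19 dB

1.19 dB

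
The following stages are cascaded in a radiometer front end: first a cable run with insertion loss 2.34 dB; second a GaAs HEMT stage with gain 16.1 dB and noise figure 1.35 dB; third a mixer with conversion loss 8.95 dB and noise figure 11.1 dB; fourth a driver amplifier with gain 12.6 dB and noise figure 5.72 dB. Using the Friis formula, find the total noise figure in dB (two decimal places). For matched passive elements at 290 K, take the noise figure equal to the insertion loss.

Convert to linear (a loss of L dB is a gain of −L dB): F_i = 10^(NF_i/10), G_i = 10^(G_i,dB/10)
  Stage 1: F_1 = 10^(2.34/10) = 1.714, G_1 = 10^(−2.34/10) = 0.5834
  Stage 2: F_2 = 10^(1.35/10) = 1.365, G_2 = 10^(16.1/10) = 40.74
  Stage 3: F_3 = 10^(11.1/10) = 12.88, G_3 = 10^(−8.95/10) = 0.1274
  Stage 4: F_4 = 10^(5.72/10) = 3.733, G_4 = 10^(12.6/10) = 18.20
Friis cascade:
  F = 1.714 + (1.365 − 1)/0.5834 + (12.88 − 1)/23.77 + (3.733 − 1)/3.027 = 3.742
NF = 10 log₁₀(3.742) = 5.73 dB

5.73 dB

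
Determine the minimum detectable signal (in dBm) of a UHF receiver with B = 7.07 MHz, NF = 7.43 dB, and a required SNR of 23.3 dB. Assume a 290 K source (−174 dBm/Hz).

−74.8 dBm

Sensitivity = −174 + 10 log₁₀(B) + NF + SNR_min
= −174 + 68.49 + 7.43 + 23.3
= −74.78 dBm → −74.8 dBm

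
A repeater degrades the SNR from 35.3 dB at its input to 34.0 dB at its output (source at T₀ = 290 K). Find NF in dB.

NF (dB) = SNR_in(dB) − SNR_out(dB) when the source is at T₀
NF = 35.3 − 34.0 = 1.3 dB

1.3 dB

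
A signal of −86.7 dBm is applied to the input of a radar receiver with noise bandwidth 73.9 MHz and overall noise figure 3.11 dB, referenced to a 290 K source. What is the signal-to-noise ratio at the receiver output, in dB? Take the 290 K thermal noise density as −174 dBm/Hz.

Noise floor: N = −174 + 10 log₁₀(B) + NF
10 log₁₀(7.39×10⁷) = 78.69 dB
N = −174 + 78.69 + 3.11 = −92.20 dBm
SNR = P_sig − N = −86.7 − (−92.20) = 5.50 dB → 5.5 dB

5.5 dB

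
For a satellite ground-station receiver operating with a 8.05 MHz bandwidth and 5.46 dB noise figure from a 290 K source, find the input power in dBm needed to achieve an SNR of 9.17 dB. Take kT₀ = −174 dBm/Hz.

Sensitivity = −174 + 10 log₁₀(B) + NF + SNR_min
= −174 + 69.06 + 5.46 + 9.17
= −90.31 dBm → −90.3 dBm

−90.3 dBm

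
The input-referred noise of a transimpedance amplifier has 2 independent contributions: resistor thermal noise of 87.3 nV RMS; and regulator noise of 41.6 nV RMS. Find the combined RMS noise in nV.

Uncorrelated sources add in power (mean-square): V_tot = √(ΣV_i²)
V_tot = √[(8.73×10⁻⁸)² + (4.16×10⁻⁸)²] = 9.67×10⁻⁸ V = 96.7 nV

96.7 nV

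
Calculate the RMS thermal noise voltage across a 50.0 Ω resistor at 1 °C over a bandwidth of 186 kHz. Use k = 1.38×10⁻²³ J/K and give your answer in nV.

T = 1 °C + 273.15 = 274.15 K
V_n = √(4kTRB)
4kTRB = 4 × 1.38×10⁻²³ × 274.15 × 5.00×10¹ × 1.86×10⁵ = 1.41×10⁻¹³ V²
V_n = √(1.41×10⁻¹³) = 3.75×10⁻⁷ V = 375 nV

375 nV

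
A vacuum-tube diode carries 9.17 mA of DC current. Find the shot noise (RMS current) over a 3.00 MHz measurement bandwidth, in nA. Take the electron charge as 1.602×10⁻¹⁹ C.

I_n = √(2qI·B)
2qI·B = 2 × 1.602×10⁻¹⁹ × 9.17×10⁻³ × 3.00×10⁶ = 8.81×10⁻¹⁵ A²
I_n = √(8.81×10⁻¹⁵) = 9.39×10⁻⁸ A = 93.9 nA

93.9 nA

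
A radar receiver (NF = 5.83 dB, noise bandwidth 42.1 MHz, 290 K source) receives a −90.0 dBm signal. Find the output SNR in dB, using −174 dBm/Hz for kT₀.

1.9 dB

Noise floor: N = −174 + 10 log₁₀(B) + NF
10 log₁₀(4.21×10⁷) = 76.24 dB
N = −174 + 76.24 + 5.83 = −91.93 dBm
SNR = P_sig − N = −90.0 − (−91.93) = 1.93 dB → 1.9 dB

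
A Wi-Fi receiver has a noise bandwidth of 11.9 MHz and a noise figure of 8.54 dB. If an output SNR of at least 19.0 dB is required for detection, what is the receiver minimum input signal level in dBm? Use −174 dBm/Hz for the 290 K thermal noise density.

Sensitivity = −174 + 10 log₁₀(B) + NF + SNR_min
= −174 + 70.76 + 8.54 + 19.0
= −75.70 dBm → −75.7 dBm

−75.7 dBm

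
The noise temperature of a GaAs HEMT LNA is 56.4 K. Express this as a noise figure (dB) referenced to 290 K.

F = 1 + T_e/T₀ = 1 + 56.4/290 = 1.19448
NF = 10 log₁₀(1.19448) = 0.772 dB

0.772 dB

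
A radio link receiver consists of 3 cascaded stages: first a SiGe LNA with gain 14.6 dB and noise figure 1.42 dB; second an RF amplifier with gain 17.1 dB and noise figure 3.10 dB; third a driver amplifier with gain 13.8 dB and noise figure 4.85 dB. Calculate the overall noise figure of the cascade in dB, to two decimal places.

Convert to linear (a loss of L dB is a gain of −L dB): F_i = 10^(NF_i/10), G_i = 10^(G_i,dB/10)
  Stage 1: F_1 = 10^(1.42/10) = 1.387, G_1 = 10^(14.6/10) = 28.84
  Stage 2: F_2 = 10^(3.10/10) = 2.042, G_2 = 10^(17.1/10) = 51.29
  Stage 3: F_3 = 10^(4.85/10) = 3.055, G_3 = 10^(13.8/10) = 23.99
Friis cascade:
  F = 1.387 + (2.042 − 1)/28.84 + (3.055 − 1)/1479 = 1.424
NF = 10 log₁₀(1.424) = 1.54 dB

1.54 dB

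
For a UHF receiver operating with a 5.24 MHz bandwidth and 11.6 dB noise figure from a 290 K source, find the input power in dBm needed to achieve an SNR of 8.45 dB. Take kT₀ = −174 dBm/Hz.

−86.8 dBm

Sensitivity = −174 + 10 log₁₀(B) + NF + SNR_min
= −174 + 67.19 + 11.6 + 8.45
= −86.76 dBm → −86.8 dBm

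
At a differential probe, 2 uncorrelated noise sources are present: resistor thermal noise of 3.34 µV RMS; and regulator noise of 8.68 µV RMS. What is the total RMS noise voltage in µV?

Uncorrelated sources add in power (mean-square): V_tot = √(ΣV_i²)
V_tot = √[(3.34×10⁻⁶)² + (8.68×10⁻⁶)²] = 9.30×10⁻⁶ V = 9.30 µV

9.30 µV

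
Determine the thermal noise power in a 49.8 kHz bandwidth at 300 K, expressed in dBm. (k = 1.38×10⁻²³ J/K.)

P_n = kTB = 1.38×10⁻²³ × 300 × 4.98×10⁴ = 2.06×10⁻¹⁶ W
In dBm: 10 log₁₀(2.06×10⁻¹⁶ / 10⁻³) = −126.9 dBm

−126.9 dBm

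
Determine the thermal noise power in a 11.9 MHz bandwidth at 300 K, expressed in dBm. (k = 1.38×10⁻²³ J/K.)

−103.1 dBm

P_n = kTB = 1.38×10⁻²³ × 300 × 1.19×10⁷ = 4.93×10⁻¹⁴ W
In dBm: 10 log₁₀(4.93×10⁻¹⁴ / 10⁻³) = −103.1 dBm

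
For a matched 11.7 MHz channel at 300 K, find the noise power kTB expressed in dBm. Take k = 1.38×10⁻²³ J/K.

−103.1 dBm

P_n = kTB = 1.38×10⁻²³ × 300 × 1.17×10⁷ = 4.84×10⁻¹⁴ W
In dBm: 10 log₁₀(4.84×10⁻¹⁴ / 10⁻³) = −103.1 dBm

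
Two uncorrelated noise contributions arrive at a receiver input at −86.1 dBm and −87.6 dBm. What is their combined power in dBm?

Convert to linear, add, convert back:
P₁ = 2.45×10⁻¹² W, P₂ = 1.74×10⁻¹² W
P_tot = 4.19×10⁻¹² W → 10 log₁₀(P_tot / 10⁻³) = −83.8 dBm

−83.8 dBm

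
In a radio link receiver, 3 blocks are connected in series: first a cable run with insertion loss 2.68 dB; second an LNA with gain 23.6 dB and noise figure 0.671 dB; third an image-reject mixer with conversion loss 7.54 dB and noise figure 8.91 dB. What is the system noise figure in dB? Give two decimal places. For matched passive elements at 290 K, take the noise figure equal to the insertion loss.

Convert to linear (a loss of L dB is a gain of −L dB): F_i = 10^(NF_i/10), G_i = 10^(G_i,dB/10)
  Stage 1: F_1 = 10^(2.68/10) = 1.854, G_1 = 10^(−2.68/10) = 0.5395
  Stage 2: F_2 = 10^(0.671/10) = 1.167, G_2 = 10^(23.6/10) = 229.1
  Stage 3: F_3 = 10^(8.91/10) = 7.780, G_3 = 10^(−7.54/10) = 0.1762
Friis cascade:
  F = 1.854 + (1.167 − 1)/0.5395 + (7.780 − 1)/123.6 = 2.218
NF = 10 log₁₀(2.218) = 3.46 dB

3.46 dB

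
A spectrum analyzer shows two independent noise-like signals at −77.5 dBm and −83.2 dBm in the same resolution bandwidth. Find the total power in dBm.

−76.5 dBm

Convert to linear, add, convert back:
P₁ = 1.78×10⁻¹¹ W, P₂ = 4.79×10⁻¹² W
P_tot = 2.26×10⁻¹¹ W → 10 log₁₀(P_tot / 10⁻³) = −76.5 dBm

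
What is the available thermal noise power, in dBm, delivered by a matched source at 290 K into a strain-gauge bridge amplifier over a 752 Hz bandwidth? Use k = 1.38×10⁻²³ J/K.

−145.2 dBm

P_n = kTB = 1.38×10⁻²³ × 290 × 7.52×10² = 3.01×10⁻¹⁸ W
In dBm: 10 log₁₀(3.01×10⁻¹⁸ / 10⁻³) = −145.2 dBm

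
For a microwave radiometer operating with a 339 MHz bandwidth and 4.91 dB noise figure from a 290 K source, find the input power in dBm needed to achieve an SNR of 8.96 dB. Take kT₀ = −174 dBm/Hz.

−74.8 dBm

Sensitivity = −174 + 10 log₁₀(B) + NF + SNR_min
= −174 + 85.3 + 4.91 + 8.96
= −74.83 dBm → −74.8 dBm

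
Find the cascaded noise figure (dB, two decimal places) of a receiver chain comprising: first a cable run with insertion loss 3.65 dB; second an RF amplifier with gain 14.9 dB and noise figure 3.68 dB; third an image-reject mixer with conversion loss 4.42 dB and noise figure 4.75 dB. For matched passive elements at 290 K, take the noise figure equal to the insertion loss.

Convert to linear (a loss of L dB is a gain of −L dB): F_i = 10^(NF_i/10), G_i = 10^(G_i,dB/10)
  Stage 1: F_1 = 10^(3.65/10) = 2.317, G_1 = 10^(−3.65/10) = 0.4315
  Stage 2: F_2 = 10^(3.68/10) = 2.333, G_2 = 10^(14.9/10) = 30.90
  Stage 3: F_3 = 10^(4.75/10) = 2.985, G_3 = 10^(−4.42/10) = 0.3614
Friis cascade:
  F = 2.317 + (2.333 − 1)/0.4315 + (2.985 − 1)/13.34 = 5.556
NF = 10 log₁₀(5.556) = 7.45 dB

7.45 dB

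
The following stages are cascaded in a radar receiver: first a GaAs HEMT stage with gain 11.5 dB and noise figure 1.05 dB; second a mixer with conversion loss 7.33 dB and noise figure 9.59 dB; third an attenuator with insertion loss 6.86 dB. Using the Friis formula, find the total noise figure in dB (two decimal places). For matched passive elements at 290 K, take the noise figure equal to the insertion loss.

Convert to linear (a loss of L dB is a gain of −L dB): F_i = 10^(NF_i/10), G_i = 10^(G_i,dB/10)
  Stage 1: F_1 = 10^(1.05/10) = 1.274, G_1 = 10^(11.5/10) = 14.13
  Stage 2: F_2 = 10^(9.59/10) = 9.099, G_2 = 10^(−7.33/10) = 0.1849
  Stage 3: F_3 = 10^(6.86/10) = 4.853, G_3 = 10^(−6.86/10) = 0.2061
Friis cascade:
  F = 1.274 + (9.099 − 1)/14.13 + (4.853 − 1)/2.612 = 3.322
NF = 10 log₁₀(3.322) = 5.21 dB

5.21 dB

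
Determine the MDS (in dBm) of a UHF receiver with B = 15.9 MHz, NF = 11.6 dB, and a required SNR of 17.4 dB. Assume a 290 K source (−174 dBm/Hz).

Sensitivity = −174 + 10 log₁₀(B) + NF + SNR_min
= −174 + 72.01 + 11.6 + 17.4
= −72.99 dBm → −73.0 dBm

−73.0 dBm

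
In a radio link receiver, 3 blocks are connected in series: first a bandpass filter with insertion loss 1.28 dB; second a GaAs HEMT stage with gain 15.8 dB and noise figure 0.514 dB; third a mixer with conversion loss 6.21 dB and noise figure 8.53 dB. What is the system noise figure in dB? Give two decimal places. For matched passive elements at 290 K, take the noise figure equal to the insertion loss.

2.38 dB

Convert to linear (a loss of L dB is a gain of −L dB): F_i = 10^(NF_i/10), G_i = 10^(G_i,dB/10)
  Stage 1: F_1 = 10^(1.28/10) = 1.343, G_1 = 10^(−1.28/10) = 0.7447
  Stage 2: F_2 = 10^(0.514/10) = 1.126, G_2 = 10^(15.8/10) = 38.02
  Stage 3: F_3 = 10^(8.53/10) = 7.129, G_3 = 10^(−6.21/10) = 0.2393
Friis cascade:
  F = 1.343 + (1.126 − 1)/0.7447 + (7.129 − 1)/28.31 = 1.728
NF = 10 log₁₀(1.728) = 2.38 dB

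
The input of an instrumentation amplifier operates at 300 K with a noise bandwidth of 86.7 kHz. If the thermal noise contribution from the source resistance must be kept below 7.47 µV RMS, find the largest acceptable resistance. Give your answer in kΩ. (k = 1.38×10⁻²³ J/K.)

38.9 kΩ

Johnson–Nyquist: V_n = √(4kTRB) ⇒ R = V_n² / (4kTB)
4kTB = 4 × 1.38×10⁻²³ × 300 × 8.67×10⁴ = 1.44×10⁻¹⁵
R = (7.47×10⁻⁶)² / 1.44×10⁻¹⁵ = 3.89×10⁴ Ω = 38.9 kΩ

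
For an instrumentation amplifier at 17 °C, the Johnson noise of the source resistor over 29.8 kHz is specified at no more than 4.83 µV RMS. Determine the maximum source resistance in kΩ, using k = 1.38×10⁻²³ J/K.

48.9 kΩ

T = 17 °C + 273.15 = 290.15 K
Johnson–Nyquist: V_n = √(4kTRB) ⇒ R = V_n² / (4kTB)
4kTB = 4 × 1.38×10⁻²³ × 290.15 × 2.98×10⁴ = 4.77×10⁻¹⁶
R = (4.83×10⁻⁶)² / 4.77×10⁻¹⁶ = 4.89×10⁴ Ω = 48.9 kΩ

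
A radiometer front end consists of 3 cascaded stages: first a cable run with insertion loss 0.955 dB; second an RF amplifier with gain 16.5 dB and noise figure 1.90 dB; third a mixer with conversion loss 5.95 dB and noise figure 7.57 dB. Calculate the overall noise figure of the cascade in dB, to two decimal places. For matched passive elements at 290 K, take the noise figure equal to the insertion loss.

3.14 dB

Convert to linear (a loss of L dB is a gain of −L dB): F_i = 10^(NF_i/10), G_i = 10^(G_i,dB/10)
  Stage 1: F_1 = 10^(0.955/10) = 1.246, G_1 = 10^(−0.955/10) = 0.8026
  Stage 2: F_2 = 10^(1.90/10) = 1.549, G_2 = 10^(16.5/10) = 44.67
  Stage 3: F_3 = 10^(7.57/10) = 5.715, G_3 = 10^(−5.95/10) = 0.2541
Friis cascade:
  F = 1.246 + (1.549 − 1)/0.8026 + (5.715 − 1)/35.85 = 2.061
NF = 10 log₁₀(2.061) = 3.14 dB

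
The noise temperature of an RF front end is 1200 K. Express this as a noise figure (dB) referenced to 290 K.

7.11 dB

F = 1 + T_e/T₀ = 1 + 1200/290 = 5.13793
NF = 10 log₁₀(5.13793) = 7.11 dB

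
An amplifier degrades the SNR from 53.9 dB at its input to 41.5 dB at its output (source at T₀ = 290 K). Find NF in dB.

NF (dB) = SNR_in(dB) − SNR_out(dB) when the source is at T₀
NF = 53.9 − 41.5 = 12.4 dB

12.4 dB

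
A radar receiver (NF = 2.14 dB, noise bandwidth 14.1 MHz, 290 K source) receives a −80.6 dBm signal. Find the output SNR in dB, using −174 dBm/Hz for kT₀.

Noise floor: N = −174 + 10 log₁₀(B) + NF
10 log₁₀(1.41×10⁷) = 71.49 dB
N = −174 + 71.49 + 2.14 = −100.37 dBm
SNR = P_sig − N = −80.6 − (−100.37) = 19.77 dB → 19.8 dB

19.8 dB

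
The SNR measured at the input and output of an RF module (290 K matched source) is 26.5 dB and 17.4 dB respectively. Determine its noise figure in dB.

NF (dB) = SNR_in(dB) − SNR_out(dB) when the source is at T₀
NF = 26.5 − 17.4 = 9.1 dB

9.1 dB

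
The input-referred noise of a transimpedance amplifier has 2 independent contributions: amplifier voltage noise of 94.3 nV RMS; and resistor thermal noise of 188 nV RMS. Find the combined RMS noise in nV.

Uncorrelated sources add in power (mean-square): V_tot = √(ΣV_i²)
V_tot = √[(9.43×10⁻⁸)² + (1.88×10⁻⁷)²] = 2.10×10⁻⁷ V = 210 nV

210 nV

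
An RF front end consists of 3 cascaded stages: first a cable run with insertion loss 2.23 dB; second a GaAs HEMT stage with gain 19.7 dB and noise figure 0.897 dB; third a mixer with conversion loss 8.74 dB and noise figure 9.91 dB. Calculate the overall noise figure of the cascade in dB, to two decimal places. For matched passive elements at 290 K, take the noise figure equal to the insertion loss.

Convert to linear (a loss of L dB is a gain of −L dB): F_i = 10^(NF_i/10), G_i = 10^(G_i,dB/10)
  Stage 1: F_1 = 10^(2.23/10) = 1.671, G_1 = 10^(−2.23/10) = 0.5984
  Stage 2: F_2 = 10^(0.897/10) = 1.229, G_2 = 10^(19.7/10) = 93.33
  Stage 3: F_3 = 10^(9.91/10) = 9.795, G_3 = 10^(−8.74/10) = 0.1337
Friis cascade:
  F = 1.671 + (1.229 − 1)/0.5984 + (9.795 − 1)/55.85 = 2.212
NF = 10 log₁₀(2.212) = 3.45 dB

3.45 dB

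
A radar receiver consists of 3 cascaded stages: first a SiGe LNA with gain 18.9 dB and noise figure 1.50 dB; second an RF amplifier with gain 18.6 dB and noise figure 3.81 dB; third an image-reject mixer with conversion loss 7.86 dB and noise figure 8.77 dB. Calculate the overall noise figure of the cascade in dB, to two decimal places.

Convert to linear (a loss of L dB is a gain of −L dB): F_i = 10^(NF_i/10), G_i = 10^(G_i,dB/10)
  Stage 1: F_1 = 10^(1.50/10) = 1.413, G_1 = 10^(18.9/10) = 77.62
  Stage 2: F_2 = 10^(3.81/10) = 2.404, G_2 = 10^(18.6/10) = 72.44
  Stage 3: F_3 = 10^(8.77/10) = 7.534, G_3 = 10^(−7.86/10) = 0.1637
Friis cascade:
  F = 1.413 + (2.404 − 1)/77.62 + (7.534 − 1)/5623 = 1.432
NF = 10 log₁₀(1.432) = 1.56 dB

1.56 dB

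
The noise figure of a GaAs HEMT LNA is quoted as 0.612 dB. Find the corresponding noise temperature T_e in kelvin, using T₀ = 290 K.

F = 10^(0.612/10) = 1.15133
T_e = (F − 1)·T₀ = (1.15133 − 1) × 290 = 43.9 K

43.9 K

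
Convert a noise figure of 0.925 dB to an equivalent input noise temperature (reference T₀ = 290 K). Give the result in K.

F = 10^(0.925/10) = 1.23737
T_e = (F − 1)·T₀ = (1.23737 − 1) × 290 = 68.8 K

68.8 K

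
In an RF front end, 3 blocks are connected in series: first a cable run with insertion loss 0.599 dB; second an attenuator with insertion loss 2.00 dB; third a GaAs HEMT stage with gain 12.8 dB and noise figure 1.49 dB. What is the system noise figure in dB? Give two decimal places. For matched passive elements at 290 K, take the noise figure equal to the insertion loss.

4.09 dB

Convert to linear (a loss of L dB is a gain of −L dB): F_i = 10^(NF_i/10), G_i = 10^(G_i,dB/10)
  Stage 1: F_1 = 10^(0.599/10) = 1.148, G_1 = 10^(−0.599/10) = 0.8712
  Stage 2: F_2 = 10^(2.00/10) = 1.585, G_2 = 10^(−2.00/10) = 0.6310
  Stage 3: F_3 = 10^(1.49/10) = 1.409, G_3 = 10^(12.8/10) = 19.05
Friis cascade:
  F = 1.148 + (1.585 − 1)/0.8712 + (1.409 − 1)/0.5497 = 2.564
NF = 10 log₁₀(2.564) = 4.09 dB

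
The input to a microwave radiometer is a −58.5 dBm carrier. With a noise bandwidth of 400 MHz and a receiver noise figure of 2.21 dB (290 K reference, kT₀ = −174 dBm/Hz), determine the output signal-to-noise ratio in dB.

Noise floor: N = −174 + 10 log₁₀(B) + NF
10 log₁₀(4.00×10⁸) = 86.02 dB
N = −174 + 86.02 + 2.21 = −85.77 dBm
SNR = P_sig − N = −58.5 − (−85.77) = 27.27 dB → 27.3 dB

27.3 dB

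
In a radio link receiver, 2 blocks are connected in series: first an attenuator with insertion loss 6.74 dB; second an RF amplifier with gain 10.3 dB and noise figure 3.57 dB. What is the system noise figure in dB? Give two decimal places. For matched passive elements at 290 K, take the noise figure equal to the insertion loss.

Convert to linear (a loss of L dB is a gain of −L dB): F_i = 10^(NF_i/10), G_i = 10^(G_i,dB/10)
  Stage 1: F_1 = 10^(6.74/10) = 4.721, G_1 = 10^(−6.74/10) = 0.2118
  Stage 2: F_2 = 10^(3.57/10) = 2.275, G_2 = 10^(10.3/10) = 10.72
Friis cascade:
  F = 4.721 + (2.275 − 1)/0.2118 = 10.74
NF = 10 log₁₀(10.74) = 10.31 dB

10.31 dB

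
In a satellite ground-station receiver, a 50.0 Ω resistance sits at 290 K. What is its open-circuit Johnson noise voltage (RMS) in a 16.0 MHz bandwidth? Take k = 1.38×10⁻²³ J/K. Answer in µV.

3.58 µV

V_n = √(4kTRB)
4kTRB = 4 × 1.38×10⁻²³ × 290 × 5.00×10¹ × 1.60×10⁷ = 1.28×10⁻¹¹ V²
V_n = √(1.28×10⁻¹¹) = 3.58×10⁻⁶ V = 3.58 µV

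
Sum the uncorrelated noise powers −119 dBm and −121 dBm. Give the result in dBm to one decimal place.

−116.9 dBm

Convert to linear, add, convert back:
P₁ = 1.26×10⁻¹⁵ W, P₂ = 7.94×10⁻¹⁶ W
P_tot = 2.05×10⁻¹⁵ W → 10 log₁₀(P_tot / 10⁻³) = −116.9 dBm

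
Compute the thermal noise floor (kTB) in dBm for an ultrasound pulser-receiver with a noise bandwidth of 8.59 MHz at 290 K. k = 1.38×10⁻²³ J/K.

P_n = kTB = 1.38×10⁻²³ × 290 × 8.59×10⁶ = 3.44×10⁻¹⁴ W
In dBm: 10 log₁₀(3.44×10⁻¹⁴ / 10⁻³) = −104.6 dBm

−104.6 dBm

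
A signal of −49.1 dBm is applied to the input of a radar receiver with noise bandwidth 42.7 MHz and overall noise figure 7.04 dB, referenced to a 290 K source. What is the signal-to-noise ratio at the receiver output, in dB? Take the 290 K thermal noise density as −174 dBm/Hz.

41.6 dB

Noise floor: N = −174 + 10 log₁₀(B) + NF
10 log₁₀(4.27×10⁷) = 76.3 dB
N = −174 + 76.3 + 7.04 = −90.66 dBm
SNR = P_sig − N = −49.1 − (−90.66) = 41.56 dB → 41.6 dB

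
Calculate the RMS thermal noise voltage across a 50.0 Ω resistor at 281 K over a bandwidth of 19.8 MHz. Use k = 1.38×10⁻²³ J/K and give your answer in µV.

3.92 µV

V_n = √(4kTRB)
4kTRB = 4 × 1.38×10⁻²³ × 281 × 5.00×10¹ × 1.98×10⁷ = 1.54×10⁻¹¹ V²
V_n = √(1.54×10⁻¹¹) = 3.92×10⁻⁶ V = 3.92 µV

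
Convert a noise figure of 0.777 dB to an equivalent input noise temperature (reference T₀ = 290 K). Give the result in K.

F = 10^(0.777/10) = 1.19591
T_e = (F − 1)·T₀ = (1.19591 − 1) × 290 = 56.8 K

56.8 K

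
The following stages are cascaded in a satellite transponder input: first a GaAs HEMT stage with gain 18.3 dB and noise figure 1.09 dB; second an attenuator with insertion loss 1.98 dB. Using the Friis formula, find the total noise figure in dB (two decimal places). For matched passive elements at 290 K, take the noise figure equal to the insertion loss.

1.12 dB

Convert to linear (a loss of L dB is a gain of −L dB): F_i = 10^(NF_i/10), G_i = 10^(G_i,dB/10)
  Stage 1: F_1 = 10^(1.09/10) = 1.285, G_1 = 10^(18.3/10) = 67.61
  Stage 2: F_2 = 10^(1.98/10) = 1.578, G_2 = 10^(−1.98/10) = 0.6339
Friis cascade:
  F = 1.285 + (1.578 − 1)/67.61 = 1.294
NF = 10 log₁₀(1.294) = 1.12 dB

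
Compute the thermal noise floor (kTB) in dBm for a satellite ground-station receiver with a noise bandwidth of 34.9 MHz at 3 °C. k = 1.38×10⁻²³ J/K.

T = 3 °C + 273.15 = 276.15 K
P_n = kTB = 1.38×10⁻²³ × 276.15 × 3.49×10⁷ = 1.33×10⁻¹³ W
In dBm: 10 log₁₀(1.33×10⁻¹³ / 10⁻³) = −98.8 dBm

−98.8 dBm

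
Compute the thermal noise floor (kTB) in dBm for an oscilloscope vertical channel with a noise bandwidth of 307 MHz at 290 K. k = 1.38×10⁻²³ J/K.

−89.1 dBm

P_n = kTB = 1.38×10⁻²³ × 290 × 3.07×10⁸ = 1.23×10⁻¹² W
In dBm: 10 log₁₀(1.23×10⁻¹² / 10⁻³) = −89.1 dBm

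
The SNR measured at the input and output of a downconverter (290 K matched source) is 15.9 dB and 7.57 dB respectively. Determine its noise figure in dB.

8.33 dB

NF (dB) = SNR_in(dB) − SNR_out(dB) when the source is at T₀
NF = 15.9 − 7.57 = 8.33 dB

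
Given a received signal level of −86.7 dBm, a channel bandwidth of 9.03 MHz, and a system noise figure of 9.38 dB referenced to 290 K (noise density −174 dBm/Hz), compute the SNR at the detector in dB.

8.4 dB

Noise floor: N = −174 + 10 log₁₀(B) + NF
10 log₁₀(9.03×10⁶) = 69.56 dB
N = −174 + 69.56 + 9.38 = −95.06 dBm
SNR = P_sig − N = −86.7 − (−95.06) = 8.36 dB → 8.4 dB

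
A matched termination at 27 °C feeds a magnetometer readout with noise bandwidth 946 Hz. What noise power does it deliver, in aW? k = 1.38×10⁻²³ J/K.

T = 27 °C + 273.15 = 300.15 K
P_n = kTB = 1.38×10⁻²³ × 300.15 × 9.46×10² = 3.92×10⁻¹⁸ W = 3.92 aW

3.92 aW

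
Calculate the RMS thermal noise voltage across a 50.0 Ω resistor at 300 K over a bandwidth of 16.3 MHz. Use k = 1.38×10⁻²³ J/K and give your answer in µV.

3.67 µV

V_n = √(4kTRB)
4kTRB = 4 × 1.38×10⁻²³ × 300 × 5.00×10¹ × 1.63×10⁷ = 1.35×10⁻¹¹ V²
V_n = √(1.35×10⁻¹¹) = 3.67×10⁻⁶ V = 3.67 µV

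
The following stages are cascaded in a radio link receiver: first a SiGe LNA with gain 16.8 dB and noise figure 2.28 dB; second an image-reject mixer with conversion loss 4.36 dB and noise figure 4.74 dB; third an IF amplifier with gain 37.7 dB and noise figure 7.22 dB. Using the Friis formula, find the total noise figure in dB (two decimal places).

Convert to linear (a loss of L dB is a gain of −L dB): F_i = 10^(NF_i/10), G_i = 10^(G_i,dB/10)
  Stage 1: F_1 = 10^(2.28/10) = 1.690, G_1 = 10^(16.8/10) = 47.86
  Stage 2: F_2 = 10^(4.74/10) = 2.979, G_2 = 10^(−4.36/10) = 0.3664
  Stage 3: F_3 = 10^(7.22/10) = 5.272, G_3 = 10^(37.7/10) = 5888
Friis cascade:
  F = 1.690 + (2.979 − 1)/47.86 + (5.272 − 1)/17.54 = 1.975
NF = 10 log₁₀(1.975) = 2.96 dB

2.96 dB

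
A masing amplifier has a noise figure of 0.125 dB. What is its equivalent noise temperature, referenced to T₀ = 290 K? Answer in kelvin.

F = 10^(0.125/10) = 1.0292
T_e = (F − 1)·T₀ = (1.0292 − 1) × 290 = 8.47 K

8.47 K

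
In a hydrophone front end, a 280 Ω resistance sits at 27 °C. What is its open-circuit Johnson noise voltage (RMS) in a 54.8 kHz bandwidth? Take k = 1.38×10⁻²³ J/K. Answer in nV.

504 nV

T = 27 °C + 273.15 = 300.15 K
V_n = √(4kTRB)
4kTRB = 4 × 1.38×10⁻²³ × 300.15 × 2.80×10² × 5.48×10⁴ = 2.54×10⁻¹³ V²
V_n = √(2.54×10⁻¹³) = 5.04×10⁻⁷ V = 504 nV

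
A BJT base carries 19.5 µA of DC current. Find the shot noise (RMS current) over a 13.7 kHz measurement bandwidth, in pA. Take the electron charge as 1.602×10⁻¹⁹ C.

I_n = √(2qI·B)
2qI·B = 2 × 1.602×10⁻¹⁹ × 1.95×10⁻⁵ × 1.37×10⁴ = 8.56×10⁻²⁰ A²
I_n = √(8.56×10⁻²⁰) = 2.93×10⁻¹⁰ A = 293 pA

293 pA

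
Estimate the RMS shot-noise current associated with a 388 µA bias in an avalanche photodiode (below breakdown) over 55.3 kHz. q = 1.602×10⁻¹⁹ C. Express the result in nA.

2.62 nA

I_n = √(2qI·B)
2qI·B = 2 × 1.602×10⁻¹⁹ × 3.88×10⁻⁴ × 5.53×10⁴ = 6.87×10⁻¹⁸ A²
I_n = √(6.87×10⁻¹⁸) = 2.62×10⁻⁹ A = 2.62 nA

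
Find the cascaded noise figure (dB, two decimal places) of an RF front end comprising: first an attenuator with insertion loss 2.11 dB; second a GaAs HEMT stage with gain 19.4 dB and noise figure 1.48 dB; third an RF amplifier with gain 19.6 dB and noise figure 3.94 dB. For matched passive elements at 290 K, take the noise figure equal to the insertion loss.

3.64 dB

Convert to linear (a loss of L dB is a gain of −L dB): F_i = 10^(NF_i/10), G_i = 10^(G_i,dB/10)
  Stage 1: F_1 = 10^(2.11/10) = 1.626, G_1 = 10^(−2.11/10) = 0.6152
  Stage 2: F_2 = 10^(1.48/10) = 1.406, G_2 = 10^(19.4/10) = 87.10
  Stage 3: F_3 = 10^(3.94/10) = 2.477, G_3 = 10^(19.6/10) = 91.20
Friis cascade:
  F = 1.626 + (1.406 − 1)/0.6152 + (2.477 − 1)/53.58 = 2.313
NF = 10 log₁₀(2.313) = 3.64 dB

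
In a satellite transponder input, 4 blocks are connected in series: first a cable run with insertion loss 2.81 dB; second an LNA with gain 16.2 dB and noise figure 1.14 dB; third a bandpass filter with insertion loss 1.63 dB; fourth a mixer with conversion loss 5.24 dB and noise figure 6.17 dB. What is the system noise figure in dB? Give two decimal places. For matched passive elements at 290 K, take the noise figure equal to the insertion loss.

Convert to linear (a loss of L dB is a gain of −L dB): F_i = 10^(NF_i/10), G_i = 10^(G_i,dB/10)
  Stage 1: F_1 = 10^(2.81/10) = 1.910, G_1 = 10^(−2.81/10) = 0.5236
  Stage 2: F_2 = 10^(1.14/10) = 1.300, G_2 = 10^(16.2/10) = 41.69
  Stage 3: F_3 = 10^(1.63/10) = 1.455, G_3 = 10^(−1.63/10) = 0.6871
  Stage 4: F_4 = 10^(6.17/10) = 4.140, G_4 = 10^(−5.24/10) = 0.2992
Friis cascade:
  F = 1.910 + (1.300 − 1)/0.5236 + (1.455 − 1)/21.83 + (4.140 − 1)/15.00 = 2.713
NF = 10 log₁₀(2.713) = 4.34 dB

4.34 dB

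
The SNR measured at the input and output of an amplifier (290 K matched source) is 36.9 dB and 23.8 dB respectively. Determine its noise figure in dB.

NF (dB) = SNR_in(dB) − SNR_out(dB) when the source is at T₀
NF = 36.9 − 23.8 = 13.1 dB

13.1 dB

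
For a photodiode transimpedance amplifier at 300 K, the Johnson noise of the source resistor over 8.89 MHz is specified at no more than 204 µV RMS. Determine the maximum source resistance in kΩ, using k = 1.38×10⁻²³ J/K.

Johnson–Nyquist: V_n = √(4kTRB) ⇒ R = V_n² / (4kTB)
4kTB = 4 × 1.38×10⁻²³ × 300 × 8.89×10⁶ = 1.47×10⁻¹³
R = (2.04×10⁻⁴)² / 1.47×10⁻¹³ = 2.83×10⁵ Ω = 283 kΩ

283 kΩ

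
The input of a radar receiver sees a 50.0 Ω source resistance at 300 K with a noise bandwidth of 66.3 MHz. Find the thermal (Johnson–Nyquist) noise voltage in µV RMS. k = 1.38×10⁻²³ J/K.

V_n = √(4kTRB)
4kTRB = 4 × 1.38×10⁻²³ × 300 × 5.00×10¹ × 6.63×10⁷ = 5.49×10⁻¹¹ V²
V_n = √(5.49×10⁻¹¹) = 7.41×10⁻⁶ V = 7.41 µV

7.41 µV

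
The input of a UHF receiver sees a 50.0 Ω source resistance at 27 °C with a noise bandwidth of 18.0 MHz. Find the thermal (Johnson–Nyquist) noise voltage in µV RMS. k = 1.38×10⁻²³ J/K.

3.86 µV

T = 27 °C + 273.15 = 300.15 K
V_n = √(4kTRB)
4kTRB = 4 × 1.38×10⁻²³ × 300.15 × 5.00×10¹ × 1.80×10⁷ = 1.49×10⁻¹¹ V²
V_n = √(1.49×10⁻¹¹) = 3.86×10⁻⁶ V = 3.86 µV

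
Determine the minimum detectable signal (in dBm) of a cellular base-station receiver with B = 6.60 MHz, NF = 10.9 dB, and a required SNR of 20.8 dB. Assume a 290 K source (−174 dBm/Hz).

−74.1 dBm

Sensitivity = −174 + 10 log₁₀(B) + NF + SNR_min
= −174 + 68.2 + 10.9 + 20.8
= −74.1 dBm → −74.1 dBm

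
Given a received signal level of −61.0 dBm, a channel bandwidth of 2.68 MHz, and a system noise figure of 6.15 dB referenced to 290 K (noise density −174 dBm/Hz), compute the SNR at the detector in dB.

Noise floor: N = −174 + 10 log₁₀(B) + NF
10 log₁₀(2.68×10⁶) = 64.28 dB
N = −174 + 64.28 + 6.15 = −103.57 dBm
SNR = P_sig − N = −61.0 − (−103.57) = 42.57 dB → 42.6 dB

42.6 dB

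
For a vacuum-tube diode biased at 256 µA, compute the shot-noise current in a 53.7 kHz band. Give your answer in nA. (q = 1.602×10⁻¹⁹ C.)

2.10 nA

I_n = √(2qI·B)
2qI·B = 2 × 1.602×10⁻¹⁹ × 2.56×10⁻⁴ × 5.37×10⁴ = 4.40×10⁻¹⁸ A²
I_n = √(4.40×10⁻¹⁸) = 2.10×10⁻⁹ A = 2.10 nA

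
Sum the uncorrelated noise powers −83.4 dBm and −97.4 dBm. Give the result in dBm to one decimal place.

Convert to linear, add, convert back:
P₁ = 4.57×10⁻¹² W, P₂ = 1.82×10⁻¹³ W
P_tot = 4.75×10⁻¹² W → 10 log₁₀(P_tot / 10⁻³) = −83.2 dBm

−83.2 dBm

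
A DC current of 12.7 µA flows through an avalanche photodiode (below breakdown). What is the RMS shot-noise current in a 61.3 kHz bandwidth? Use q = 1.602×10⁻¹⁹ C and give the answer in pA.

499 pA

I_n = √(2qI·B)
2qI·B = 2 × 1.602×10⁻¹⁹ × 1.27×10⁻⁵ × 6.13×10⁴ = 2.49×10⁻¹⁹ A²
I_n = √(2.49×10⁻¹⁹) = 4.99×10⁻¹⁰ A = 499 pA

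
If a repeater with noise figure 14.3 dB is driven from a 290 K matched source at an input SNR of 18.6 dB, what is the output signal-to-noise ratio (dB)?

4.3 dB

By definition F = SNR_in/SNR_out, so in dB: SNR_out = SNR_in − NF
SNR_out = 18.6 − 14.3 = 4.3 dB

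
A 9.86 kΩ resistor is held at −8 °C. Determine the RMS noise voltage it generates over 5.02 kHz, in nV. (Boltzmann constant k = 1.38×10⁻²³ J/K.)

T = −8 °C + 273.15 = 265.15 K
V_n = √(4kTRB)
4kTRB = 4 × 1.38×10⁻²³ × 265.15 × 9.86×10³ × 5.02×10³ = 7.24×10⁻¹³ V²
V_n = √(7.24×10⁻¹³) = 8.51×10⁻⁷ V = 851 nV

851 nV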